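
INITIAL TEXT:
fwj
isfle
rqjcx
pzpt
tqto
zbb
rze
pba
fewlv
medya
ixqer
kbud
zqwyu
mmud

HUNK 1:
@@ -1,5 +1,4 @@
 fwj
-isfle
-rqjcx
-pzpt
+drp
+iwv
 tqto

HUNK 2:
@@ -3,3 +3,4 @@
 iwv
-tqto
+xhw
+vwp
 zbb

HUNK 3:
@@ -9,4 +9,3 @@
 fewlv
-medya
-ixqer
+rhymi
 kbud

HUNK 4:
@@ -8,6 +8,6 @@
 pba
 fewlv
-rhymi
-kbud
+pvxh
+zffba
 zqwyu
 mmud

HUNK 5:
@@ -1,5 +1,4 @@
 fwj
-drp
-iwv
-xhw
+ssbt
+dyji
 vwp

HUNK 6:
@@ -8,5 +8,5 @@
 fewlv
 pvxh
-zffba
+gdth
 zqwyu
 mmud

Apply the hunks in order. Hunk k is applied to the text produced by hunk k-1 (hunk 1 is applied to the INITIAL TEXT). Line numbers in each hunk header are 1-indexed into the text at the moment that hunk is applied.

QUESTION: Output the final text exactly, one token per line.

Hunk 1: at line 1 remove [isfle,rqjcx,pzpt] add [drp,iwv] -> 13 lines: fwj drp iwv tqto zbb rze pba fewlv medya ixqer kbud zqwyu mmud
Hunk 2: at line 3 remove [tqto] add [xhw,vwp] -> 14 lines: fwj drp iwv xhw vwp zbb rze pba fewlv medya ixqer kbud zqwyu mmud
Hunk 3: at line 9 remove [medya,ixqer] add [rhymi] -> 13 lines: fwj drp iwv xhw vwp zbb rze pba fewlv rhymi kbud zqwyu mmud
Hunk 4: at line 8 remove [rhymi,kbud] add [pvxh,zffba] -> 13 lines: fwj drp iwv xhw vwp zbb rze pba fewlv pvxh zffba zqwyu mmud
Hunk 5: at line 1 remove [drp,iwv,xhw] add [ssbt,dyji] -> 12 lines: fwj ssbt dyji vwp zbb rze pba fewlv pvxh zffba zqwyu mmud
Hunk 6: at line 8 remove [zffba] add [gdth] -> 12 lines: fwj ssbt dyji vwp zbb rze pba fewlv pvxh gdth zqwyu mmud

Answer: fwj
ssbt
dyji
vwp
zbb
rze
pba
fewlv
pvxh
gdth
zqwyu
mmud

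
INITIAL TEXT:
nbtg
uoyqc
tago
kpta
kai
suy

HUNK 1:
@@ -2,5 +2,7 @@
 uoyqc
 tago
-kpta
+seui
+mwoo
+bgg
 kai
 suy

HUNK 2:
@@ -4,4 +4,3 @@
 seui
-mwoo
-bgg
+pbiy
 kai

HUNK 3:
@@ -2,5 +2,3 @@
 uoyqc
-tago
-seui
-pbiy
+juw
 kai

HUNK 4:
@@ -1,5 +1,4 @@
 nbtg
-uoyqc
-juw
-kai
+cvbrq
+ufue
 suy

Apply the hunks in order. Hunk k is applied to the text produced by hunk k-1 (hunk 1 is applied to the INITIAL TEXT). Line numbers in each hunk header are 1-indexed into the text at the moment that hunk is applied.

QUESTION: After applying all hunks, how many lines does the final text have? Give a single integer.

Hunk 1: at line 2 remove [kpta] add [seui,mwoo,bgg] -> 8 lines: nbtg uoyqc tago seui mwoo bgg kai suy
Hunk 2: at line 4 remove [mwoo,bgg] add [pbiy] -> 7 lines: nbtg uoyqc tago seui pbiy kai suy
Hunk 3: at line 2 remove [tago,seui,pbiy] add [juw] -> 5 lines: nbtg uoyqc juw kai suy
Hunk 4: at line 1 remove [uoyqc,juw,kai] add [cvbrq,ufue] -> 4 lines: nbtg cvbrq ufue suy
Final line count: 4

Answer: 4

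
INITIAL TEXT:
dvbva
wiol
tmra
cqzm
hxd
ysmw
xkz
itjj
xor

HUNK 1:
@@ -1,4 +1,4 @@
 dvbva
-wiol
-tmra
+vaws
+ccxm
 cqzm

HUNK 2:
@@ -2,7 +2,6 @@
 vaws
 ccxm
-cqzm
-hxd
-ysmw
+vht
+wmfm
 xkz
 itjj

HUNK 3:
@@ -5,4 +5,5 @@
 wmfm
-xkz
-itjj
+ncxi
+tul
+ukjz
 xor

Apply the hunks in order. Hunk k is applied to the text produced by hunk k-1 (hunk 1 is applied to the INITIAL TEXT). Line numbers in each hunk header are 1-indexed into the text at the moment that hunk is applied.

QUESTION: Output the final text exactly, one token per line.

Hunk 1: at line 1 remove [wiol,tmra] add [vaws,ccxm] -> 9 lines: dvbva vaws ccxm cqzm hxd ysmw xkz itjj xor
Hunk 2: at line 2 remove [cqzm,hxd,ysmw] add [vht,wmfm] -> 8 lines: dvbva vaws ccxm vht wmfm xkz itjj xor
Hunk 3: at line 5 remove [xkz,itjj] add [ncxi,tul,ukjz] -> 9 lines: dvbva vaws ccxm vht wmfm ncxi tul ukjz xor

Answer: dvbva
vaws
ccxm
vht
wmfm
ncxi
tul
ukjz
xor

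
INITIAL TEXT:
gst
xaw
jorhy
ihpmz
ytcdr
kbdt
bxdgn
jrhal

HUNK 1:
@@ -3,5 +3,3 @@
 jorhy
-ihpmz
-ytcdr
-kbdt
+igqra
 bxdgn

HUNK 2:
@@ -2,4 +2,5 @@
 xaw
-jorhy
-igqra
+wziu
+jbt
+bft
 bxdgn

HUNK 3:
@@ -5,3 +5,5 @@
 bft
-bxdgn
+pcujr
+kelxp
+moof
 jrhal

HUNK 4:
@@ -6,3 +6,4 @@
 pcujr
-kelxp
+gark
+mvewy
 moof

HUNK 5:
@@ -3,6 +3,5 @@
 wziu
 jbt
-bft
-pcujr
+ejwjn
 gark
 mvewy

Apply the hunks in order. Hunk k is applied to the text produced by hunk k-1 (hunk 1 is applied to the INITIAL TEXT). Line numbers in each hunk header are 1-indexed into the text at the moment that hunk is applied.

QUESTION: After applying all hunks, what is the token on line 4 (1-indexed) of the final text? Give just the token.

Hunk 1: at line 3 remove [ihpmz,ytcdr,kbdt] add [igqra] -> 6 lines: gst xaw jorhy igqra bxdgn jrhal
Hunk 2: at line 2 remove [jorhy,igqra] add [wziu,jbt,bft] -> 7 lines: gst xaw wziu jbt bft bxdgn jrhal
Hunk 3: at line 5 remove [bxdgn] add [pcujr,kelxp,moof] -> 9 lines: gst xaw wziu jbt bft pcujr kelxp moof jrhal
Hunk 4: at line 6 remove [kelxp] add [gark,mvewy] -> 10 lines: gst xaw wziu jbt bft pcujr gark mvewy moof jrhal
Hunk 5: at line 3 remove [bft,pcujr] add [ejwjn] -> 9 lines: gst xaw wziu jbt ejwjn gark mvewy moof jrhal
Final line 4: jbt

Answer: jbt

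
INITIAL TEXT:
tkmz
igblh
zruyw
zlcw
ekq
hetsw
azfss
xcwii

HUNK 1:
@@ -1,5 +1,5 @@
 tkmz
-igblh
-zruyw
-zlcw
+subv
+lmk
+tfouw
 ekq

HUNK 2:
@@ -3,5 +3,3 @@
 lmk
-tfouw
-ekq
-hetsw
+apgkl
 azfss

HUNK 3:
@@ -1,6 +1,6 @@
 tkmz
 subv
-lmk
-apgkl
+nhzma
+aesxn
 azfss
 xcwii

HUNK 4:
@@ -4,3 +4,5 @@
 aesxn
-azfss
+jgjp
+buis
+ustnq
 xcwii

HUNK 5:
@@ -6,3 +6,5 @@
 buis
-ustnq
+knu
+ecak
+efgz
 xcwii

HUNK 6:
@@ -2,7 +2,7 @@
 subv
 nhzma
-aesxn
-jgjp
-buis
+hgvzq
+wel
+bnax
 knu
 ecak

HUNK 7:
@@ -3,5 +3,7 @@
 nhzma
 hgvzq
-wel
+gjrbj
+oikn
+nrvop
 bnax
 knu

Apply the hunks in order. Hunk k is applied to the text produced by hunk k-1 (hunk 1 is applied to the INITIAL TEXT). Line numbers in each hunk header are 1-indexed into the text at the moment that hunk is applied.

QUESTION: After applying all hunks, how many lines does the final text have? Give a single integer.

Answer: 12

Derivation:
Hunk 1: at line 1 remove [igblh,zruyw,zlcw] add [subv,lmk,tfouw] -> 8 lines: tkmz subv lmk tfouw ekq hetsw azfss xcwii
Hunk 2: at line 3 remove [tfouw,ekq,hetsw] add [apgkl] -> 6 lines: tkmz subv lmk apgkl azfss xcwii
Hunk 3: at line 1 remove [lmk,apgkl] add [nhzma,aesxn] -> 6 lines: tkmz subv nhzma aesxn azfss xcwii
Hunk 4: at line 4 remove [azfss] add [jgjp,buis,ustnq] -> 8 lines: tkmz subv nhzma aesxn jgjp buis ustnq xcwii
Hunk 5: at line 6 remove [ustnq] add [knu,ecak,efgz] -> 10 lines: tkmz subv nhzma aesxn jgjp buis knu ecak efgz xcwii
Hunk 6: at line 2 remove [aesxn,jgjp,buis] add [hgvzq,wel,bnax] -> 10 lines: tkmz subv nhzma hgvzq wel bnax knu ecak efgz xcwii
Hunk 7: at line 3 remove [wel] add [gjrbj,oikn,nrvop] -> 12 lines: tkmz subv nhzma hgvzq gjrbj oikn nrvop bnax knu ecak efgz xcwii
Final line count: 12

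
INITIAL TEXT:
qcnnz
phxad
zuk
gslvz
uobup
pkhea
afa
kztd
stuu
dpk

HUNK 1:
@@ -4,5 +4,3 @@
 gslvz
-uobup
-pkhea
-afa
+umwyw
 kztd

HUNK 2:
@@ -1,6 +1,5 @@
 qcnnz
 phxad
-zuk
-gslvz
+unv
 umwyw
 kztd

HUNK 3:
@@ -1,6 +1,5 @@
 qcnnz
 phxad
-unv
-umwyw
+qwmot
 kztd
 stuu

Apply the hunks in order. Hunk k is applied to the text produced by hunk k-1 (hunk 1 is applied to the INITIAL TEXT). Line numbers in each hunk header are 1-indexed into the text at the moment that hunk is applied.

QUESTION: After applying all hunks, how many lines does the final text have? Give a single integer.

Hunk 1: at line 4 remove [uobup,pkhea,afa] add [umwyw] -> 8 lines: qcnnz phxad zuk gslvz umwyw kztd stuu dpk
Hunk 2: at line 1 remove [zuk,gslvz] add [unv] -> 7 lines: qcnnz phxad unv umwyw kztd stuu dpk
Hunk 3: at line 1 remove [unv,umwyw] add [qwmot] -> 6 lines: qcnnz phxad qwmot kztd stuu dpk
Final line count: 6

Answer: 6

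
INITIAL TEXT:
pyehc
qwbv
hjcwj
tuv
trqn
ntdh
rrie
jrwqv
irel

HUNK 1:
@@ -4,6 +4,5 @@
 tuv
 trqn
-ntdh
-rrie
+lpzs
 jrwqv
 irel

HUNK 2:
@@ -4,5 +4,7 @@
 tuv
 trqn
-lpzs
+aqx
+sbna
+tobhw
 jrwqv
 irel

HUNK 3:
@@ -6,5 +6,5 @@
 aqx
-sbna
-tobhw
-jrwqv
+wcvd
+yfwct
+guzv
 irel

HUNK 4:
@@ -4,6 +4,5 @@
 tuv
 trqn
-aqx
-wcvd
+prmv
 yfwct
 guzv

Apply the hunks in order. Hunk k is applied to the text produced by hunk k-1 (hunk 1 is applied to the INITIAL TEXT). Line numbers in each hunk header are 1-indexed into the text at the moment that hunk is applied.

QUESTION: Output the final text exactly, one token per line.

Hunk 1: at line 4 remove [ntdh,rrie] add [lpzs] -> 8 lines: pyehc qwbv hjcwj tuv trqn lpzs jrwqv irel
Hunk 2: at line 4 remove [lpzs] add [aqx,sbna,tobhw] -> 10 lines: pyehc qwbv hjcwj tuv trqn aqx sbna tobhw jrwqv irel
Hunk 3: at line 6 remove [sbna,tobhw,jrwqv] add [wcvd,yfwct,guzv] -> 10 lines: pyehc qwbv hjcwj tuv trqn aqx wcvd yfwct guzv irel
Hunk 4: at line 4 remove [aqx,wcvd] add [prmv] -> 9 lines: pyehc qwbv hjcwj tuv trqn prmv yfwct guzv irel

Answer: pyehc
qwbv
hjcwj
tuv
trqn
prmv
yfwct
guzv
irel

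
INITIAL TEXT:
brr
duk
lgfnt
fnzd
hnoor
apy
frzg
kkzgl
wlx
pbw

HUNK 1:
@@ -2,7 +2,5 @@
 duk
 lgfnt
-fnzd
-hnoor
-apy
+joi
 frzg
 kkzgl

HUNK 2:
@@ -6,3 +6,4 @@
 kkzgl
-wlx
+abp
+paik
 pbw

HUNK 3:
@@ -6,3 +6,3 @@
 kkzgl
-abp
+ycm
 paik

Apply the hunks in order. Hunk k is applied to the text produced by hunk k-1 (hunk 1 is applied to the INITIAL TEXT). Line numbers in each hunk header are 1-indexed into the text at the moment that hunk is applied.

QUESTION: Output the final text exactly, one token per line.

Answer: brr
duk
lgfnt
joi
frzg
kkzgl
ycm
paik
pbw

Derivation:
Hunk 1: at line 2 remove [fnzd,hnoor,apy] add [joi] -> 8 lines: brr duk lgfnt joi frzg kkzgl wlx pbw
Hunk 2: at line 6 remove [wlx] add [abp,paik] -> 9 lines: brr duk lgfnt joi frzg kkzgl abp paik pbw
Hunk 3: at line 6 remove [abp] add [ycm] -> 9 lines: brr duk lgfnt joi frzg kkzgl ycm paik pbw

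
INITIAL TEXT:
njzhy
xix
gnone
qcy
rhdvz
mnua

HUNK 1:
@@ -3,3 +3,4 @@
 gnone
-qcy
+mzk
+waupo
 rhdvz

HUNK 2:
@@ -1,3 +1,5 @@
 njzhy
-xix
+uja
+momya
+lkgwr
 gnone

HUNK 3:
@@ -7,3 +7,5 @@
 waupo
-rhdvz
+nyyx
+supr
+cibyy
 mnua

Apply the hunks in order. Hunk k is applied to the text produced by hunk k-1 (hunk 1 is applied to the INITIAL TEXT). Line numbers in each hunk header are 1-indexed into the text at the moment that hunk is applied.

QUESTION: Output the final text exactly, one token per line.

Hunk 1: at line 3 remove [qcy] add [mzk,waupo] -> 7 lines: njzhy xix gnone mzk waupo rhdvz mnua
Hunk 2: at line 1 remove [xix] add [uja,momya,lkgwr] -> 9 lines: njzhy uja momya lkgwr gnone mzk waupo rhdvz mnua
Hunk 3: at line 7 remove [rhdvz] add [nyyx,supr,cibyy] -> 11 lines: njzhy uja momya lkgwr gnone mzk waupo nyyx supr cibyy mnua

Answer: njzhy
uja
momya
lkgwr
gnone
mzk
waupo
nyyx
supr
cibyy
mnua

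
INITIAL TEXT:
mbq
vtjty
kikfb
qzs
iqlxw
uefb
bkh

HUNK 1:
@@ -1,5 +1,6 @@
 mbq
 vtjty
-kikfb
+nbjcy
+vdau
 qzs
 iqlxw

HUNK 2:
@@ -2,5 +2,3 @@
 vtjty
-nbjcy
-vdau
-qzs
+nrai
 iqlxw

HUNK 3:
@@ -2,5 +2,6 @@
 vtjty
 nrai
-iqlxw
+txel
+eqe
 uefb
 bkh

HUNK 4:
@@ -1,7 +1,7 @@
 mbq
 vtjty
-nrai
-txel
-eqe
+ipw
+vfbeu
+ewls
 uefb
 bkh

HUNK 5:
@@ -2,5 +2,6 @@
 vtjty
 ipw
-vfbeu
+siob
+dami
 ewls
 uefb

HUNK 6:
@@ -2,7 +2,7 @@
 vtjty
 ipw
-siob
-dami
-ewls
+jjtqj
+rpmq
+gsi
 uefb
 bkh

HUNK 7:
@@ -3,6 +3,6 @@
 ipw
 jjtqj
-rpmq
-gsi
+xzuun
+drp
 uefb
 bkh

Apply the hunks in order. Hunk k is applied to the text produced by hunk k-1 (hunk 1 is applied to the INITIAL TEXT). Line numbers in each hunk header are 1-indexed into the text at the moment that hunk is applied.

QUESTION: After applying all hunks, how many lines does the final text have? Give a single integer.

Answer: 8

Derivation:
Hunk 1: at line 1 remove [kikfb] add [nbjcy,vdau] -> 8 lines: mbq vtjty nbjcy vdau qzs iqlxw uefb bkh
Hunk 2: at line 2 remove [nbjcy,vdau,qzs] add [nrai] -> 6 lines: mbq vtjty nrai iqlxw uefb bkh
Hunk 3: at line 2 remove [iqlxw] add [txel,eqe] -> 7 lines: mbq vtjty nrai txel eqe uefb bkh
Hunk 4: at line 1 remove [nrai,txel,eqe] add [ipw,vfbeu,ewls] -> 7 lines: mbq vtjty ipw vfbeu ewls uefb bkh
Hunk 5: at line 2 remove [vfbeu] add [siob,dami] -> 8 lines: mbq vtjty ipw siob dami ewls uefb bkh
Hunk 6: at line 2 remove [siob,dami,ewls] add [jjtqj,rpmq,gsi] -> 8 lines: mbq vtjty ipw jjtqj rpmq gsi uefb bkh
Hunk 7: at line 3 remove [rpmq,gsi] add [xzuun,drp] -> 8 lines: mbq vtjty ipw jjtqj xzuun drp uefb bkh
Final line count: 8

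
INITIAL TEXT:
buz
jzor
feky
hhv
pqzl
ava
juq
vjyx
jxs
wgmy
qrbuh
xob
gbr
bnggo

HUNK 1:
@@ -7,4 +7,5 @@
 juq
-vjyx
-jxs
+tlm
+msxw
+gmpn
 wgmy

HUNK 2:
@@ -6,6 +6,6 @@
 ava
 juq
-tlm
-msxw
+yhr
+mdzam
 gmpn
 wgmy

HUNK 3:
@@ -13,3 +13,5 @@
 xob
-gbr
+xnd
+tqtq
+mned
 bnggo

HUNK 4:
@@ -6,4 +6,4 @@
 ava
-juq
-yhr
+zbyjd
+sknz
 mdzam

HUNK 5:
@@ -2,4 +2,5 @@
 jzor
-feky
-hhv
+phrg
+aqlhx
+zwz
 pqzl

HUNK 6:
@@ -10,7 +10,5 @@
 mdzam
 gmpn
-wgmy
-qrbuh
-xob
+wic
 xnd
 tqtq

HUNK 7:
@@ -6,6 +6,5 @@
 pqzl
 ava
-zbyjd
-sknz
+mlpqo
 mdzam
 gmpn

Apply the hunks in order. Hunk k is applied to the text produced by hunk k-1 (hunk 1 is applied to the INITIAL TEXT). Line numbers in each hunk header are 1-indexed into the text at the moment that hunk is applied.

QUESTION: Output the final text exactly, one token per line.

Hunk 1: at line 7 remove [vjyx,jxs] add [tlm,msxw,gmpn] -> 15 lines: buz jzor feky hhv pqzl ava juq tlm msxw gmpn wgmy qrbuh xob gbr bnggo
Hunk 2: at line 6 remove [tlm,msxw] add [yhr,mdzam] -> 15 lines: buz jzor feky hhv pqzl ava juq yhr mdzam gmpn wgmy qrbuh xob gbr bnggo
Hunk 3: at line 13 remove [gbr] add [xnd,tqtq,mned] -> 17 lines: buz jzor feky hhv pqzl ava juq yhr mdzam gmpn wgmy qrbuh xob xnd tqtq mned bnggo
Hunk 4: at line 6 remove [juq,yhr] add [zbyjd,sknz] -> 17 lines: buz jzor feky hhv pqzl ava zbyjd sknz mdzam gmpn wgmy qrbuh xob xnd tqtq mned bnggo
Hunk 5: at line 2 remove [feky,hhv] add [phrg,aqlhx,zwz] -> 18 lines: buz jzor phrg aqlhx zwz pqzl ava zbyjd sknz mdzam gmpn wgmy qrbuh xob xnd tqtq mned bnggo
Hunk 6: at line 10 remove [wgmy,qrbuh,xob] add [wic] -> 16 lines: buz jzor phrg aqlhx zwz pqzl ava zbyjd sknz mdzam gmpn wic xnd tqtq mned bnggo
Hunk 7: at line 6 remove [zbyjd,sknz] add [mlpqo] -> 15 lines: buz jzor phrg aqlhx zwz pqzl ava mlpqo mdzam gmpn wic xnd tqtq mned bnggo

Answer: buz
jzor
phrg
aqlhx
zwz
pqzl
ava
mlpqo
mdzam
gmpn
wic
xnd
tqtq
mned
bnggo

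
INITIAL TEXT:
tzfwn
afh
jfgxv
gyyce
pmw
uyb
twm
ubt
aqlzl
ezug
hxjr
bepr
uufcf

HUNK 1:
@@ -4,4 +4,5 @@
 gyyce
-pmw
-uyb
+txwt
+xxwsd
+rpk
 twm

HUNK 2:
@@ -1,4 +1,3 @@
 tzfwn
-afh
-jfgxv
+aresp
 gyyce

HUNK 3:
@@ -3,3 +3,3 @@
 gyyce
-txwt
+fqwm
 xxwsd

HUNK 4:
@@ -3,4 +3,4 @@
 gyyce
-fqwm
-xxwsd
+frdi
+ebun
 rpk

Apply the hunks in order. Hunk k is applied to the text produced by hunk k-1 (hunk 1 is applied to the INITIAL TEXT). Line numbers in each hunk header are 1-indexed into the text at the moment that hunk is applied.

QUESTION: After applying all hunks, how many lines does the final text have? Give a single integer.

Hunk 1: at line 4 remove [pmw,uyb] add [txwt,xxwsd,rpk] -> 14 lines: tzfwn afh jfgxv gyyce txwt xxwsd rpk twm ubt aqlzl ezug hxjr bepr uufcf
Hunk 2: at line 1 remove [afh,jfgxv] add [aresp] -> 13 lines: tzfwn aresp gyyce txwt xxwsd rpk twm ubt aqlzl ezug hxjr bepr uufcf
Hunk 3: at line 3 remove [txwt] add [fqwm] -> 13 lines: tzfwn aresp gyyce fqwm xxwsd rpk twm ubt aqlzl ezug hxjr bepr uufcf
Hunk 4: at line 3 remove [fqwm,xxwsd] add [frdi,ebun] -> 13 lines: tzfwn aresp gyyce frdi ebun rpk twm ubt aqlzl ezug hxjr bepr uufcf
Final line count: 13

Answer: 13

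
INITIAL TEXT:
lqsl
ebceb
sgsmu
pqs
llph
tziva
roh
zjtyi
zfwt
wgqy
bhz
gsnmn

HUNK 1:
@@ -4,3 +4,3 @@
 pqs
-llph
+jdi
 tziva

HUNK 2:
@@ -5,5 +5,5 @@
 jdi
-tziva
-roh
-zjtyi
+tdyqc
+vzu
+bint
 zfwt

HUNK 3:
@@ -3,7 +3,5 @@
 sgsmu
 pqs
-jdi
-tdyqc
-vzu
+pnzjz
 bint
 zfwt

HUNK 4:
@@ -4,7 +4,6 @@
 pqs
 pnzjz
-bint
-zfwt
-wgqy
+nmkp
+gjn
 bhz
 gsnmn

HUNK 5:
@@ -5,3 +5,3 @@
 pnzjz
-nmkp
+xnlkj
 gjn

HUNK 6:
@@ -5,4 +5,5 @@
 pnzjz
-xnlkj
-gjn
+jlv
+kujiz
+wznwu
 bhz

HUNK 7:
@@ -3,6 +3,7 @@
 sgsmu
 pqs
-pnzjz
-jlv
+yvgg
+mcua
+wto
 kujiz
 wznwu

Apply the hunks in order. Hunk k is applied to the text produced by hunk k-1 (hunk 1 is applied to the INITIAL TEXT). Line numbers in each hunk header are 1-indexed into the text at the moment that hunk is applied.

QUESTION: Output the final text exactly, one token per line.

Answer: lqsl
ebceb
sgsmu
pqs
yvgg
mcua
wto
kujiz
wznwu
bhz
gsnmn

Derivation:
Hunk 1: at line 4 remove [llph] add [jdi] -> 12 lines: lqsl ebceb sgsmu pqs jdi tziva roh zjtyi zfwt wgqy bhz gsnmn
Hunk 2: at line 5 remove [tziva,roh,zjtyi] add [tdyqc,vzu,bint] -> 12 lines: lqsl ebceb sgsmu pqs jdi tdyqc vzu bint zfwt wgqy bhz gsnmn
Hunk 3: at line 3 remove [jdi,tdyqc,vzu] add [pnzjz] -> 10 lines: lqsl ebceb sgsmu pqs pnzjz bint zfwt wgqy bhz gsnmn
Hunk 4: at line 4 remove [bint,zfwt,wgqy] add [nmkp,gjn] -> 9 lines: lqsl ebceb sgsmu pqs pnzjz nmkp gjn bhz gsnmn
Hunk 5: at line 5 remove [nmkp] add [xnlkj] -> 9 lines: lqsl ebceb sgsmu pqs pnzjz xnlkj gjn bhz gsnmn
Hunk 6: at line 5 remove [xnlkj,gjn] add [jlv,kujiz,wznwu] -> 10 lines: lqsl ebceb sgsmu pqs pnzjz jlv kujiz wznwu bhz gsnmn
Hunk 7: at line 3 remove [pnzjz,jlv] add [yvgg,mcua,wto] -> 11 lines: lqsl ebceb sgsmu pqs yvgg mcua wto kujiz wznwu bhz gsnmn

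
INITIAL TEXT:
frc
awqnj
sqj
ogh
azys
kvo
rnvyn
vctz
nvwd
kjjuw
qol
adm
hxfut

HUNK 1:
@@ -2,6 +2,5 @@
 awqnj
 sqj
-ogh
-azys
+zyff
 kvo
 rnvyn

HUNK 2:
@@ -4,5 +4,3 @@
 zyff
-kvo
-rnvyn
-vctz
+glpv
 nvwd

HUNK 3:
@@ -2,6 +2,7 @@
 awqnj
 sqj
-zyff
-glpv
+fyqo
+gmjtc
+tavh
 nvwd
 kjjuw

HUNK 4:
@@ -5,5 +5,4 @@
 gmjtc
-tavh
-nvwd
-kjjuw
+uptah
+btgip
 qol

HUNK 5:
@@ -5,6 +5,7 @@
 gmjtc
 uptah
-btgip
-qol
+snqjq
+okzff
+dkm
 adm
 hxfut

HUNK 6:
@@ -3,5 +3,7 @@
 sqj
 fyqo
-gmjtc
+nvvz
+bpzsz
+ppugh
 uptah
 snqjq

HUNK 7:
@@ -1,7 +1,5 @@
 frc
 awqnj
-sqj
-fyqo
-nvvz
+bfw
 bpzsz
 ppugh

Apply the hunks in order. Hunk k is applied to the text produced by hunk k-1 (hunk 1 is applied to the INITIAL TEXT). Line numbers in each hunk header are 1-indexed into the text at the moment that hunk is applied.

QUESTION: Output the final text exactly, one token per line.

Answer: frc
awqnj
bfw
bpzsz
ppugh
uptah
snqjq
okzff
dkm
adm
hxfut

Derivation:
Hunk 1: at line 2 remove [ogh,azys] add [zyff] -> 12 lines: frc awqnj sqj zyff kvo rnvyn vctz nvwd kjjuw qol adm hxfut
Hunk 2: at line 4 remove [kvo,rnvyn,vctz] add [glpv] -> 10 lines: frc awqnj sqj zyff glpv nvwd kjjuw qol adm hxfut
Hunk 3: at line 2 remove [zyff,glpv] add [fyqo,gmjtc,tavh] -> 11 lines: frc awqnj sqj fyqo gmjtc tavh nvwd kjjuw qol adm hxfut
Hunk 4: at line 5 remove [tavh,nvwd,kjjuw] add [uptah,btgip] -> 10 lines: frc awqnj sqj fyqo gmjtc uptah btgip qol adm hxfut
Hunk 5: at line 5 remove [btgip,qol] add [snqjq,okzff,dkm] -> 11 lines: frc awqnj sqj fyqo gmjtc uptah snqjq okzff dkm adm hxfut
Hunk 6: at line 3 remove [gmjtc] add [nvvz,bpzsz,ppugh] -> 13 lines: frc awqnj sqj fyqo nvvz bpzsz ppugh uptah snqjq okzff dkm adm hxfut
Hunk 7: at line 1 remove [sqj,fyqo,nvvz] add [bfw] -> 11 lines: frc awqnj bfw bpzsz ppugh uptah snqjq okzff dkm adm hxfut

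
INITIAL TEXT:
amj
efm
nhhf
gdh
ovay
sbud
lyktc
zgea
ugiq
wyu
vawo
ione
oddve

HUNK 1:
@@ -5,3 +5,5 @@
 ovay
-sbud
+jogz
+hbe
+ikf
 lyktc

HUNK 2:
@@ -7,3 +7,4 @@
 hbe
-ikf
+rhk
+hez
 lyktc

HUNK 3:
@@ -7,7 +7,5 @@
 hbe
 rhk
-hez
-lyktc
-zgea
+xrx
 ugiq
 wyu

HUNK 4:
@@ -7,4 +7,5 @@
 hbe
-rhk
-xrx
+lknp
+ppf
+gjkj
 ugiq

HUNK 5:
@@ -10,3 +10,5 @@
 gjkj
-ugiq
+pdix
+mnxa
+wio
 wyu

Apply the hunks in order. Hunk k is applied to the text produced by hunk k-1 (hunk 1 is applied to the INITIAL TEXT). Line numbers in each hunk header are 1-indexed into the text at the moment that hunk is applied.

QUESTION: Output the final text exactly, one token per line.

Hunk 1: at line 5 remove [sbud] add [jogz,hbe,ikf] -> 15 lines: amj efm nhhf gdh ovay jogz hbe ikf lyktc zgea ugiq wyu vawo ione oddve
Hunk 2: at line 7 remove [ikf] add [rhk,hez] -> 16 lines: amj efm nhhf gdh ovay jogz hbe rhk hez lyktc zgea ugiq wyu vawo ione oddve
Hunk 3: at line 7 remove [hez,lyktc,zgea] add [xrx] -> 14 lines: amj efm nhhf gdh ovay jogz hbe rhk xrx ugiq wyu vawo ione oddve
Hunk 4: at line 7 remove [rhk,xrx] add [lknp,ppf,gjkj] -> 15 lines: amj efm nhhf gdh ovay jogz hbe lknp ppf gjkj ugiq wyu vawo ione oddve
Hunk 5: at line 10 remove [ugiq] add [pdix,mnxa,wio] -> 17 lines: amj efm nhhf gdh ovay jogz hbe lknp ppf gjkj pdix mnxa wio wyu vawo ione oddve

Answer: amj
efm
nhhf
gdh
ovay
jogz
hbe
lknp
ppf
gjkj
pdix
mnxa
wio
wyu
vawo
ione
oddve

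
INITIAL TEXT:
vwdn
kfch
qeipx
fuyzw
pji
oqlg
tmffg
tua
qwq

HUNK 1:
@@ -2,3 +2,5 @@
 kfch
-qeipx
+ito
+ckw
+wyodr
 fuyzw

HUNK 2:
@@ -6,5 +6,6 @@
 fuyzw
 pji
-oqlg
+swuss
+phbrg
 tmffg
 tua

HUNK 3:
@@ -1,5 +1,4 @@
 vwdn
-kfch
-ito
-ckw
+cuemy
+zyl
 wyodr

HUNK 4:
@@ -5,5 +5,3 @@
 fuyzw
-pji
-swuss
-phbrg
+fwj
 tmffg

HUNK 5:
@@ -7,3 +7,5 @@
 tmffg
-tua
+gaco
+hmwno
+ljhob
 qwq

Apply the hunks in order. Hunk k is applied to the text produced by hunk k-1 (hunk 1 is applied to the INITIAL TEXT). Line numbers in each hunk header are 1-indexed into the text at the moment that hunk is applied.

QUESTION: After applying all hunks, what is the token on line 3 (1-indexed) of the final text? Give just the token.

Hunk 1: at line 2 remove [qeipx] add [ito,ckw,wyodr] -> 11 lines: vwdn kfch ito ckw wyodr fuyzw pji oqlg tmffg tua qwq
Hunk 2: at line 6 remove [oqlg] add [swuss,phbrg] -> 12 lines: vwdn kfch ito ckw wyodr fuyzw pji swuss phbrg tmffg tua qwq
Hunk 3: at line 1 remove [kfch,ito,ckw] add [cuemy,zyl] -> 11 lines: vwdn cuemy zyl wyodr fuyzw pji swuss phbrg tmffg tua qwq
Hunk 4: at line 5 remove [pji,swuss,phbrg] add [fwj] -> 9 lines: vwdn cuemy zyl wyodr fuyzw fwj tmffg tua qwq
Hunk 5: at line 7 remove [tua] add [gaco,hmwno,ljhob] -> 11 lines: vwdn cuemy zyl wyodr fuyzw fwj tmffg gaco hmwno ljhob qwq
Final line 3: zyl

Answer: zyl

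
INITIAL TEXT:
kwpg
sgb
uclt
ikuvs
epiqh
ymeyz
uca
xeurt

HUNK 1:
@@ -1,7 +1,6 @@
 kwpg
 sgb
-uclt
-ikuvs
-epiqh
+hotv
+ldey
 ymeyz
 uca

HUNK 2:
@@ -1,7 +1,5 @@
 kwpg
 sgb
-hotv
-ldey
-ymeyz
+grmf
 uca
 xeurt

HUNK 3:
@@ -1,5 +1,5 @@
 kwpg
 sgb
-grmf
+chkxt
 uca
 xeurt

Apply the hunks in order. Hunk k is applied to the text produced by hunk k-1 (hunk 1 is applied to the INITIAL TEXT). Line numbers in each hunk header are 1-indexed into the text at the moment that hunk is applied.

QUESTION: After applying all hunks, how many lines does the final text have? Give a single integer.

Answer: 5

Derivation:
Hunk 1: at line 1 remove [uclt,ikuvs,epiqh] add [hotv,ldey] -> 7 lines: kwpg sgb hotv ldey ymeyz uca xeurt
Hunk 2: at line 1 remove [hotv,ldey,ymeyz] add [grmf] -> 5 lines: kwpg sgb grmf uca xeurt
Hunk 3: at line 1 remove [grmf] add [chkxt] -> 5 lines: kwpg sgb chkxt uca xeurt
Final line count: 5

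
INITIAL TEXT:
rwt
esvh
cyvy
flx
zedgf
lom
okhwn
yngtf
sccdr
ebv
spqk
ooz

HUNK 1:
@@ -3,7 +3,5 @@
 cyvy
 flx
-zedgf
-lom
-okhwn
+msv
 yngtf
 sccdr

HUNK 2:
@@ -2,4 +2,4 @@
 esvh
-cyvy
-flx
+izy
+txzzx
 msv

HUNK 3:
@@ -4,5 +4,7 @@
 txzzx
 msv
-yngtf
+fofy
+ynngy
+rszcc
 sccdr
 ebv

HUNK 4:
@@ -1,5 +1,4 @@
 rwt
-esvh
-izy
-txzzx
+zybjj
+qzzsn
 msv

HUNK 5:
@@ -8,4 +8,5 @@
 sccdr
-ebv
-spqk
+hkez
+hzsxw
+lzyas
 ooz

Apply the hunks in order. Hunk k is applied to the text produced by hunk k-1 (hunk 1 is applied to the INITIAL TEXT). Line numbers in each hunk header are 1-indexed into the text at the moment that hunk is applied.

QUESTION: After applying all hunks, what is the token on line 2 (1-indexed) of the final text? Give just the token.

Answer: zybjj

Derivation:
Hunk 1: at line 3 remove [zedgf,lom,okhwn] add [msv] -> 10 lines: rwt esvh cyvy flx msv yngtf sccdr ebv spqk ooz
Hunk 2: at line 2 remove [cyvy,flx] add [izy,txzzx] -> 10 lines: rwt esvh izy txzzx msv yngtf sccdr ebv spqk ooz
Hunk 3: at line 4 remove [yngtf] add [fofy,ynngy,rszcc] -> 12 lines: rwt esvh izy txzzx msv fofy ynngy rszcc sccdr ebv spqk ooz
Hunk 4: at line 1 remove [esvh,izy,txzzx] add [zybjj,qzzsn] -> 11 lines: rwt zybjj qzzsn msv fofy ynngy rszcc sccdr ebv spqk ooz
Hunk 5: at line 8 remove [ebv,spqk] add [hkez,hzsxw,lzyas] -> 12 lines: rwt zybjj qzzsn msv fofy ynngy rszcc sccdr hkez hzsxw lzyas ooz
Final line 2: zybjj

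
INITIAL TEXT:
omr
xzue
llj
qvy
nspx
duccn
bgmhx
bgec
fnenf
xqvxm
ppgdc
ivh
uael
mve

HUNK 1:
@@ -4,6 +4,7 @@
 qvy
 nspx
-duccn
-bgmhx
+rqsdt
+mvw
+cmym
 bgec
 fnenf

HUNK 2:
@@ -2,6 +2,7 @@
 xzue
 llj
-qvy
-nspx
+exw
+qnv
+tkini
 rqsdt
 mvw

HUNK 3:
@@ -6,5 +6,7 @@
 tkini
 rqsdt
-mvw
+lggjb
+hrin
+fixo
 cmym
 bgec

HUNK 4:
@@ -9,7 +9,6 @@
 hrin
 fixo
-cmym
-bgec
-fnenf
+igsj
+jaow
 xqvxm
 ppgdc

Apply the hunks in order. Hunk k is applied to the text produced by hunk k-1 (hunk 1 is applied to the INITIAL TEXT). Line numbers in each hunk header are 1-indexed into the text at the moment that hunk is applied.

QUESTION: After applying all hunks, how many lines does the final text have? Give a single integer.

Hunk 1: at line 4 remove [duccn,bgmhx] add [rqsdt,mvw,cmym] -> 15 lines: omr xzue llj qvy nspx rqsdt mvw cmym bgec fnenf xqvxm ppgdc ivh uael mve
Hunk 2: at line 2 remove [qvy,nspx] add [exw,qnv,tkini] -> 16 lines: omr xzue llj exw qnv tkini rqsdt mvw cmym bgec fnenf xqvxm ppgdc ivh uael mve
Hunk 3: at line 6 remove [mvw] add [lggjb,hrin,fixo] -> 18 lines: omr xzue llj exw qnv tkini rqsdt lggjb hrin fixo cmym bgec fnenf xqvxm ppgdc ivh uael mve
Hunk 4: at line 9 remove [cmym,bgec,fnenf] add [igsj,jaow] -> 17 lines: omr xzue llj exw qnv tkini rqsdt lggjb hrin fixo igsj jaow xqvxm ppgdc ivh uael mve
Final line count: 17

Answer: 17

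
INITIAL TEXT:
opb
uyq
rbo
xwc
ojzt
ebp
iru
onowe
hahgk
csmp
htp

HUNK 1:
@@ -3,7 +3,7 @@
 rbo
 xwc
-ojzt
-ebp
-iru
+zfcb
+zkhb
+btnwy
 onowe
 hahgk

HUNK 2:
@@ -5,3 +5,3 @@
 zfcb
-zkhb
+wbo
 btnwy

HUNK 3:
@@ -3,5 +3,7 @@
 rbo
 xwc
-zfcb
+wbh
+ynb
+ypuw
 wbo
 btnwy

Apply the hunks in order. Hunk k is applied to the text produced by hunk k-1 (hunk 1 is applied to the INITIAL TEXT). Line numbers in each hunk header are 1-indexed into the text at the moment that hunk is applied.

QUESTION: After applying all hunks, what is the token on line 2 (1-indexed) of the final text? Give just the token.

Hunk 1: at line 3 remove [ojzt,ebp,iru] add [zfcb,zkhb,btnwy] -> 11 lines: opb uyq rbo xwc zfcb zkhb btnwy onowe hahgk csmp htp
Hunk 2: at line 5 remove [zkhb] add [wbo] -> 11 lines: opb uyq rbo xwc zfcb wbo btnwy onowe hahgk csmp htp
Hunk 3: at line 3 remove [zfcb] add [wbh,ynb,ypuw] -> 13 lines: opb uyq rbo xwc wbh ynb ypuw wbo btnwy onowe hahgk csmp htp
Final line 2: uyq

Answer: uyq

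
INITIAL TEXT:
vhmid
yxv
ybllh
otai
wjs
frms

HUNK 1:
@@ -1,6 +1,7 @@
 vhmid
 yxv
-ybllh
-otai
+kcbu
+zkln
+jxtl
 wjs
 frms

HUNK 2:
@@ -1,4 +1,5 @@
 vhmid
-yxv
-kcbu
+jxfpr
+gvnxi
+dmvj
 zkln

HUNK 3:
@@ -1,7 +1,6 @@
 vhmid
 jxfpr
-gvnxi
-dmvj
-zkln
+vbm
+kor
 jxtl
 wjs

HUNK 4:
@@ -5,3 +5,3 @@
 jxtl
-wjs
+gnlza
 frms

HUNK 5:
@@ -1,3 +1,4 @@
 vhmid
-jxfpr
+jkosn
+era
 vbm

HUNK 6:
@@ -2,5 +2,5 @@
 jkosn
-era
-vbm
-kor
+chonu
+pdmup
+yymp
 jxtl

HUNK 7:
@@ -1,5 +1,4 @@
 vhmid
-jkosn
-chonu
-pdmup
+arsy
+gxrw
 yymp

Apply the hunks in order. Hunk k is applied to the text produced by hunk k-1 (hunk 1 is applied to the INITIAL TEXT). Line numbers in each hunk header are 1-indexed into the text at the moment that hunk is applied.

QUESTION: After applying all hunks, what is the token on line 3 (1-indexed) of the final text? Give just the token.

Answer: gxrw

Derivation:
Hunk 1: at line 1 remove [ybllh,otai] add [kcbu,zkln,jxtl] -> 7 lines: vhmid yxv kcbu zkln jxtl wjs frms
Hunk 2: at line 1 remove [yxv,kcbu] add [jxfpr,gvnxi,dmvj] -> 8 lines: vhmid jxfpr gvnxi dmvj zkln jxtl wjs frms
Hunk 3: at line 1 remove [gvnxi,dmvj,zkln] add [vbm,kor] -> 7 lines: vhmid jxfpr vbm kor jxtl wjs frms
Hunk 4: at line 5 remove [wjs] add [gnlza] -> 7 lines: vhmid jxfpr vbm kor jxtl gnlza frms
Hunk 5: at line 1 remove [jxfpr] add [jkosn,era] -> 8 lines: vhmid jkosn era vbm kor jxtl gnlza frms
Hunk 6: at line 2 remove [era,vbm,kor] add [chonu,pdmup,yymp] -> 8 lines: vhmid jkosn chonu pdmup yymp jxtl gnlza frms
Hunk 7: at line 1 remove [jkosn,chonu,pdmup] add [arsy,gxrw] -> 7 lines: vhmid arsy gxrw yymp jxtl gnlza frms
Final line 3: gxrw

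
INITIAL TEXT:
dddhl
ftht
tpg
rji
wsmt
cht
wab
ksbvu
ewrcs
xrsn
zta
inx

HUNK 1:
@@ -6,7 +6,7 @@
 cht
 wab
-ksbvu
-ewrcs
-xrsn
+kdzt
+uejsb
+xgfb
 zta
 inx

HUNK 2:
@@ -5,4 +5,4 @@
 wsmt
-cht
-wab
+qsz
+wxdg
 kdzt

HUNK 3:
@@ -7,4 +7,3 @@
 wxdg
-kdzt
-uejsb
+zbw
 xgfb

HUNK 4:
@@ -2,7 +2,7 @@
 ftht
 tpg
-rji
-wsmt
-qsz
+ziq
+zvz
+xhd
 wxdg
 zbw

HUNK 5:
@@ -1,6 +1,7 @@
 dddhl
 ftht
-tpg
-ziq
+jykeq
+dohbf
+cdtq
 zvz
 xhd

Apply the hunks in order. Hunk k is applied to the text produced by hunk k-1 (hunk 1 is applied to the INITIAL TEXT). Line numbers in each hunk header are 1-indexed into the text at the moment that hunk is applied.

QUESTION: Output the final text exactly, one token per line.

Answer: dddhl
ftht
jykeq
dohbf
cdtq
zvz
xhd
wxdg
zbw
xgfb
zta
inx

Derivation:
Hunk 1: at line 6 remove [ksbvu,ewrcs,xrsn] add [kdzt,uejsb,xgfb] -> 12 lines: dddhl ftht tpg rji wsmt cht wab kdzt uejsb xgfb zta inx
Hunk 2: at line 5 remove [cht,wab] add [qsz,wxdg] -> 12 lines: dddhl ftht tpg rji wsmt qsz wxdg kdzt uejsb xgfb zta inx
Hunk 3: at line 7 remove [kdzt,uejsb] add [zbw] -> 11 lines: dddhl ftht tpg rji wsmt qsz wxdg zbw xgfb zta inx
Hunk 4: at line 2 remove [rji,wsmt,qsz] add [ziq,zvz,xhd] -> 11 lines: dddhl ftht tpg ziq zvz xhd wxdg zbw xgfb zta inx
Hunk 5: at line 1 remove [tpg,ziq] add [jykeq,dohbf,cdtq] -> 12 lines: dddhl ftht jykeq dohbf cdtq zvz xhd wxdg zbw xgfb zta inx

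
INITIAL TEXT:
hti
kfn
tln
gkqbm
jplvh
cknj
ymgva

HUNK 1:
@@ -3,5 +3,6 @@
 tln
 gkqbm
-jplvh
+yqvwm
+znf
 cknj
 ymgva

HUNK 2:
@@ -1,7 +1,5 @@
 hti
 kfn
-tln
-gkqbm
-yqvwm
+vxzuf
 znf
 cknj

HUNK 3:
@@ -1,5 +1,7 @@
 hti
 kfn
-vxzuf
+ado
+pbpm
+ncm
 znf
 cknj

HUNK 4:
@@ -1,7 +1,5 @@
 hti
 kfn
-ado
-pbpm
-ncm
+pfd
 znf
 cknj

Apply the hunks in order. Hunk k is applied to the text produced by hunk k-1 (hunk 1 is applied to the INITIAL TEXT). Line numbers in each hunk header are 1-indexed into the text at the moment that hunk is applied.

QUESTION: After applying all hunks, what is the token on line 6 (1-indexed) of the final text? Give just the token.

Hunk 1: at line 3 remove [jplvh] add [yqvwm,znf] -> 8 lines: hti kfn tln gkqbm yqvwm znf cknj ymgva
Hunk 2: at line 1 remove [tln,gkqbm,yqvwm] add [vxzuf] -> 6 lines: hti kfn vxzuf znf cknj ymgva
Hunk 3: at line 1 remove [vxzuf] add [ado,pbpm,ncm] -> 8 lines: hti kfn ado pbpm ncm znf cknj ymgva
Hunk 4: at line 1 remove [ado,pbpm,ncm] add [pfd] -> 6 lines: hti kfn pfd znf cknj ymgva
Final line 6: ymgva

Answer: ymgva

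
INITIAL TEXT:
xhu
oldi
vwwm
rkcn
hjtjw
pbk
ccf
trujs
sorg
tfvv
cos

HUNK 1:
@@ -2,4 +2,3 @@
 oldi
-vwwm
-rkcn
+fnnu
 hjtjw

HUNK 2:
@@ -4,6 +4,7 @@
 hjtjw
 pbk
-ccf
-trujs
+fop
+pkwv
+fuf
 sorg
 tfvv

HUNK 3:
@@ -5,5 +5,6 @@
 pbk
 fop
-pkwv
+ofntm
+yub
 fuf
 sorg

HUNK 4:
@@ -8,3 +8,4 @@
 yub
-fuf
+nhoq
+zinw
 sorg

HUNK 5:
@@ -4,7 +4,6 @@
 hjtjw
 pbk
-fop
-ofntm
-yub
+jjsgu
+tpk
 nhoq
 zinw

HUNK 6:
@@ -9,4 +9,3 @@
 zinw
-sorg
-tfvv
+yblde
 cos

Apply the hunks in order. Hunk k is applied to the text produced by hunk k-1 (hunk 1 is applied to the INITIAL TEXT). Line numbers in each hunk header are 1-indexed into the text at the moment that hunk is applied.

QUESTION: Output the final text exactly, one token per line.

Answer: xhu
oldi
fnnu
hjtjw
pbk
jjsgu
tpk
nhoq
zinw
yblde
cos

Derivation:
Hunk 1: at line 2 remove [vwwm,rkcn] add [fnnu] -> 10 lines: xhu oldi fnnu hjtjw pbk ccf trujs sorg tfvv cos
Hunk 2: at line 4 remove [ccf,trujs] add [fop,pkwv,fuf] -> 11 lines: xhu oldi fnnu hjtjw pbk fop pkwv fuf sorg tfvv cos
Hunk 3: at line 5 remove [pkwv] add [ofntm,yub] -> 12 lines: xhu oldi fnnu hjtjw pbk fop ofntm yub fuf sorg tfvv cos
Hunk 4: at line 8 remove [fuf] add [nhoq,zinw] -> 13 lines: xhu oldi fnnu hjtjw pbk fop ofntm yub nhoq zinw sorg tfvv cos
Hunk 5: at line 4 remove [fop,ofntm,yub] add [jjsgu,tpk] -> 12 lines: xhu oldi fnnu hjtjw pbk jjsgu tpk nhoq zinw sorg tfvv cos
Hunk 6: at line 9 remove [sorg,tfvv] add [yblde] -> 11 lines: xhu oldi fnnu hjtjw pbk jjsgu tpk nhoq zinw yblde cos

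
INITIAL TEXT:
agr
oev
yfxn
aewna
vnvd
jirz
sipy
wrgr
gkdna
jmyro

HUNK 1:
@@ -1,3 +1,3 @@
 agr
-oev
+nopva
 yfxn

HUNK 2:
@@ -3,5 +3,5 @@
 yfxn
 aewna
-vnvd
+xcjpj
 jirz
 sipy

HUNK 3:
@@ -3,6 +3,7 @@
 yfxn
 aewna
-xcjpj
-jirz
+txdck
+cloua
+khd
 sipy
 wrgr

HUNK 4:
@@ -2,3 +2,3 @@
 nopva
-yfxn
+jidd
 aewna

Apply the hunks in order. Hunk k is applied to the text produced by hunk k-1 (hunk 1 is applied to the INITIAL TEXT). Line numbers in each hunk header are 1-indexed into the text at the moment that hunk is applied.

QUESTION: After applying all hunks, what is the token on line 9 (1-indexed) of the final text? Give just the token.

Answer: wrgr

Derivation:
Hunk 1: at line 1 remove [oev] add [nopva] -> 10 lines: agr nopva yfxn aewna vnvd jirz sipy wrgr gkdna jmyro
Hunk 2: at line 3 remove [vnvd] add [xcjpj] -> 10 lines: agr nopva yfxn aewna xcjpj jirz sipy wrgr gkdna jmyro
Hunk 3: at line 3 remove [xcjpj,jirz] add [txdck,cloua,khd] -> 11 lines: agr nopva yfxn aewna txdck cloua khd sipy wrgr gkdna jmyro
Hunk 4: at line 2 remove [yfxn] add [jidd] -> 11 lines: agr nopva jidd aewna txdck cloua khd sipy wrgr gkdna jmyro
Final line 9: wrgr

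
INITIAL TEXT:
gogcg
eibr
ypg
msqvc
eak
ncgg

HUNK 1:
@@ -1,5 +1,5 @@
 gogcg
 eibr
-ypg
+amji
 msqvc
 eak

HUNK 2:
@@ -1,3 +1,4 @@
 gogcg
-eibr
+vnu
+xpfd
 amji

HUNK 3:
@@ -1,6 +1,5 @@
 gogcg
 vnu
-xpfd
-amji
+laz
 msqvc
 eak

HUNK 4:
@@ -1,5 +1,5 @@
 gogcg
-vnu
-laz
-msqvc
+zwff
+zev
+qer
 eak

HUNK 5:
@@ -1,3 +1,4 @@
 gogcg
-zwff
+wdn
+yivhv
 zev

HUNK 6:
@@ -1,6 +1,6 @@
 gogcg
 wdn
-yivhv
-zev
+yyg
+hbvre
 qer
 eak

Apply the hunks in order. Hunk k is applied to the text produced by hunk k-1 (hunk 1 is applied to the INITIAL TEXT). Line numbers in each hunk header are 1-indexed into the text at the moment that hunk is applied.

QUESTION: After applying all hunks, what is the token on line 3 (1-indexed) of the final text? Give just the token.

Hunk 1: at line 1 remove [ypg] add [amji] -> 6 lines: gogcg eibr amji msqvc eak ncgg
Hunk 2: at line 1 remove [eibr] add [vnu,xpfd] -> 7 lines: gogcg vnu xpfd amji msqvc eak ncgg
Hunk 3: at line 1 remove [xpfd,amji] add [laz] -> 6 lines: gogcg vnu laz msqvc eak ncgg
Hunk 4: at line 1 remove [vnu,laz,msqvc] add [zwff,zev,qer] -> 6 lines: gogcg zwff zev qer eak ncgg
Hunk 5: at line 1 remove [zwff] add [wdn,yivhv] -> 7 lines: gogcg wdn yivhv zev qer eak ncgg
Hunk 6: at line 1 remove [yivhv,zev] add [yyg,hbvre] -> 7 lines: gogcg wdn yyg hbvre qer eak ncgg
Final line 3: yyg

Answer: yyg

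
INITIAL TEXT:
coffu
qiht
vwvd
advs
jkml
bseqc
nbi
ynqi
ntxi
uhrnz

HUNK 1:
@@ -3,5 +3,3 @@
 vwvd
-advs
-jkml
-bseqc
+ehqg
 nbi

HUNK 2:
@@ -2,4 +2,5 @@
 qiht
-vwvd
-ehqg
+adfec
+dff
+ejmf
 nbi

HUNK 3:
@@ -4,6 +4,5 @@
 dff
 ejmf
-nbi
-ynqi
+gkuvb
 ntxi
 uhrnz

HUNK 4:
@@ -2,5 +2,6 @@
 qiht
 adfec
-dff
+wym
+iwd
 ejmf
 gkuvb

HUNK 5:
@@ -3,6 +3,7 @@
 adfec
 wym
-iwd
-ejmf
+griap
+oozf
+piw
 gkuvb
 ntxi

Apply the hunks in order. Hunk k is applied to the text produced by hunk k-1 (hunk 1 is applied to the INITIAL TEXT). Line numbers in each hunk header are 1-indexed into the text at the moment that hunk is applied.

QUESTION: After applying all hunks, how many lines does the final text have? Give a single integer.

Answer: 10

Derivation:
Hunk 1: at line 3 remove [advs,jkml,bseqc] add [ehqg] -> 8 lines: coffu qiht vwvd ehqg nbi ynqi ntxi uhrnz
Hunk 2: at line 2 remove [vwvd,ehqg] add [adfec,dff,ejmf] -> 9 lines: coffu qiht adfec dff ejmf nbi ynqi ntxi uhrnz
Hunk 3: at line 4 remove [nbi,ynqi] add [gkuvb] -> 8 lines: coffu qiht adfec dff ejmf gkuvb ntxi uhrnz
Hunk 4: at line 2 remove [dff] add [wym,iwd] -> 9 lines: coffu qiht adfec wym iwd ejmf gkuvb ntxi uhrnz
Hunk 5: at line 3 remove [iwd,ejmf] add [griap,oozf,piw] -> 10 lines: coffu qiht adfec wym griap oozf piw gkuvb ntxi uhrnz
Final line count: 10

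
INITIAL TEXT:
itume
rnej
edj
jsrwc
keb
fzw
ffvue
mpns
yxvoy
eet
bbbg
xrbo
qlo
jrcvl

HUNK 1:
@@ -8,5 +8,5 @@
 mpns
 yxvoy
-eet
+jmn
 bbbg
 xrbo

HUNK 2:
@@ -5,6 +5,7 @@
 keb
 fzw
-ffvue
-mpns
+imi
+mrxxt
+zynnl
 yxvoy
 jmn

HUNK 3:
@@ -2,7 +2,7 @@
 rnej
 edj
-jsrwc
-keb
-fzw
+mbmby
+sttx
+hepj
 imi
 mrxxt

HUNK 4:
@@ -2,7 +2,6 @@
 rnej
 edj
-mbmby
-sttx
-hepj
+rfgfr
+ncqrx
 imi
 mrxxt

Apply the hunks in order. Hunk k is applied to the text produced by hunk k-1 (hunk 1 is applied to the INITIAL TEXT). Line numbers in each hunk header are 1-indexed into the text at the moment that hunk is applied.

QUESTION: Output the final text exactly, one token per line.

Answer: itume
rnej
edj
rfgfr
ncqrx
imi
mrxxt
zynnl
yxvoy
jmn
bbbg
xrbo
qlo
jrcvl

Derivation:
Hunk 1: at line 8 remove [eet] add [jmn] -> 14 lines: itume rnej edj jsrwc keb fzw ffvue mpns yxvoy jmn bbbg xrbo qlo jrcvl
Hunk 2: at line 5 remove [ffvue,mpns] add [imi,mrxxt,zynnl] -> 15 lines: itume rnej edj jsrwc keb fzw imi mrxxt zynnl yxvoy jmn bbbg xrbo qlo jrcvl
Hunk 3: at line 2 remove [jsrwc,keb,fzw] add [mbmby,sttx,hepj] -> 15 lines: itume rnej edj mbmby sttx hepj imi mrxxt zynnl yxvoy jmn bbbg xrbo qlo jrcvl
Hunk 4: at line 2 remove [mbmby,sttx,hepj] add [rfgfr,ncqrx] -> 14 lines: itume rnej edj rfgfr ncqrx imi mrxxt zynnl yxvoy jmn bbbg xrbo qlo jrcvl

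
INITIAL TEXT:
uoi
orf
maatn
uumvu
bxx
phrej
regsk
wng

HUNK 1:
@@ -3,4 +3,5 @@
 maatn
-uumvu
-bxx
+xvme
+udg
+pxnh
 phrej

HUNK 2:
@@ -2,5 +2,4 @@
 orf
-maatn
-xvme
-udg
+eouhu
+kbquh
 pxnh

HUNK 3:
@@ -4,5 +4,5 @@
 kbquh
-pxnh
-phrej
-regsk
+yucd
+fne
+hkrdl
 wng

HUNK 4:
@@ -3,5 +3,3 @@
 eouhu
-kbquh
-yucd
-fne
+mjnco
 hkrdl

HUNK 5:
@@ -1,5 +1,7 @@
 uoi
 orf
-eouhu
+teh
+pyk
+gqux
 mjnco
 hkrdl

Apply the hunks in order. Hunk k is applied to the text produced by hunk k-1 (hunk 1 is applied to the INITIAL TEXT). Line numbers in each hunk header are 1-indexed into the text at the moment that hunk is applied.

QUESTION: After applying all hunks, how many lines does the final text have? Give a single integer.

Hunk 1: at line 3 remove [uumvu,bxx] add [xvme,udg,pxnh] -> 9 lines: uoi orf maatn xvme udg pxnh phrej regsk wng
Hunk 2: at line 2 remove [maatn,xvme,udg] add [eouhu,kbquh] -> 8 lines: uoi orf eouhu kbquh pxnh phrej regsk wng
Hunk 3: at line 4 remove [pxnh,phrej,regsk] add [yucd,fne,hkrdl] -> 8 lines: uoi orf eouhu kbquh yucd fne hkrdl wng
Hunk 4: at line 3 remove [kbquh,yucd,fne] add [mjnco] -> 6 lines: uoi orf eouhu mjnco hkrdl wng
Hunk 5: at line 1 remove [eouhu] add [teh,pyk,gqux] -> 8 lines: uoi orf teh pyk gqux mjnco hkrdl wng
Final line count: 8

Answer: 8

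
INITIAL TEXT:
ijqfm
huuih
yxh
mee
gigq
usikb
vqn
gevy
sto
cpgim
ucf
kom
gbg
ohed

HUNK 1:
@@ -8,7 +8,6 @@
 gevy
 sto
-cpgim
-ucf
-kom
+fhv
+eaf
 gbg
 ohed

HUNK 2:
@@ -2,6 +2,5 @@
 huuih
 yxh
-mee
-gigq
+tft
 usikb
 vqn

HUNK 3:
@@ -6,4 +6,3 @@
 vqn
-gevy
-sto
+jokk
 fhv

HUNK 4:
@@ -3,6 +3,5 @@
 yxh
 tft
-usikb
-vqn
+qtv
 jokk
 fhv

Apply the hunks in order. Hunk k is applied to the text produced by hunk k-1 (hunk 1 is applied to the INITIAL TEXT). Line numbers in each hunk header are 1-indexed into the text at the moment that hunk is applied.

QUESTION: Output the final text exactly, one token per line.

Hunk 1: at line 8 remove [cpgim,ucf,kom] add [fhv,eaf] -> 13 lines: ijqfm huuih yxh mee gigq usikb vqn gevy sto fhv eaf gbg ohed
Hunk 2: at line 2 remove [mee,gigq] add [tft] -> 12 lines: ijqfm huuih yxh tft usikb vqn gevy sto fhv eaf gbg ohed
Hunk 3: at line 6 remove [gevy,sto] add [jokk] -> 11 lines: ijqfm huuih yxh tft usikb vqn jokk fhv eaf gbg ohed
Hunk 4: at line 3 remove [usikb,vqn] add [qtv] -> 10 lines: ijqfm huuih yxh tft qtv jokk fhv eaf gbg ohed

Answer: ijqfm
huuih
yxh
tft
qtv
jokk
fhv
eaf
gbg
ohed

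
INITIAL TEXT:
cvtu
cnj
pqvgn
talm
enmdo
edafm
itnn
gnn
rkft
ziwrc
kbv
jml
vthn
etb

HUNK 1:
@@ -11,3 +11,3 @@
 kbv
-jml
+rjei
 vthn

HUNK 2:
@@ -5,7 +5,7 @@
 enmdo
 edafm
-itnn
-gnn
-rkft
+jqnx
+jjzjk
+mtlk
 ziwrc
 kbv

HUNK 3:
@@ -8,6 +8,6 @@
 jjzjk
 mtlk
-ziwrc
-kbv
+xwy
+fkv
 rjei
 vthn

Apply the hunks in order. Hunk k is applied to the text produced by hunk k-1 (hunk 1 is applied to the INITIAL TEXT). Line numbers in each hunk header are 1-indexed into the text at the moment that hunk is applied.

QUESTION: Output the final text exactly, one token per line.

Answer: cvtu
cnj
pqvgn
talm
enmdo
edafm
jqnx
jjzjk
mtlk
xwy
fkv
rjei
vthn
etb

Derivation:
Hunk 1: at line 11 remove [jml] add [rjei] -> 14 lines: cvtu cnj pqvgn talm enmdo edafm itnn gnn rkft ziwrc kbv rjei vthn etb
Hunk 2: at line 5 remove [itnn,gnn,rkft] add [jqnx,jjzjk,mtlk] -> 14 lines: cvtu cnj pqvgn talm enmdo edafm jqnx jjzjk mtlk ziwrc kbv rjei vthn etb
Hunk 3: at line 8 remove [ziwrc,kbv] add [xwy,fkv] -> 14 lines: cvtu cnj pqvgn talm enmdo edafm jqnx jjzjk mtlk xwy fkv rjei vthn etb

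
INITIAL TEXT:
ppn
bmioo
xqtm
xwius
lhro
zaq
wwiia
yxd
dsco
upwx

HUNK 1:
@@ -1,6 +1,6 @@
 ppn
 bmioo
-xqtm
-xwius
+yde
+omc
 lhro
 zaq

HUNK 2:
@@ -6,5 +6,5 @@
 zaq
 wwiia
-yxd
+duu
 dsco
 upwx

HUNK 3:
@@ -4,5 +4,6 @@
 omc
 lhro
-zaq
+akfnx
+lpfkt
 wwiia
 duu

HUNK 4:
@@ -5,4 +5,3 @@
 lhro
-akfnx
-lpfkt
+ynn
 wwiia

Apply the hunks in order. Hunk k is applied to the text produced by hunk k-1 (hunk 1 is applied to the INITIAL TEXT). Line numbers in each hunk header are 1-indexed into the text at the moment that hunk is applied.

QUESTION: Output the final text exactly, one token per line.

Answer: ppn
bmioo
yde
omc
lhro
ynn
wwiia
duu
dsco
upwx

Derivation:
Hunk 1: at line 1 remove [xqtm,xwius] add [yde,omc] -> 10 lines: ppn bmioo yde omc lhro zaq wwiia yxd dsco upwx
Hunk 2: at line 6 remove [yxd] add [duu] -> 10 lines: ppn bmioo yde omc lhro zaq wwiia duu dsco upwx
Hunk 3: at line 4 remove [zaq] add [akfnx,lpfkt] -> 11 lines: ppn bmioo yde omc lhro akfnx lpfkt wwiia duu dsco upwx
Hunk 4: at line 5 remove [akfnx,lpfkt] add [ynn] -> 10 lines: ppn bmioo yde omc lhro ynn wwiia duu dsco upwx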